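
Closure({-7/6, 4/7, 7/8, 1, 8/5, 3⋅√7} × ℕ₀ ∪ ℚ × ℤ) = ℝ × ℤ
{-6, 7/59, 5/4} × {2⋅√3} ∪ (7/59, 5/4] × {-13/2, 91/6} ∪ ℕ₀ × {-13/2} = (ℕ₀ × {-13/2}) ∪ ((7/59, 5/4] × {-13/2, 91/6}) ∪ ({-6, 7/59, 5/4} × {2⋅√3})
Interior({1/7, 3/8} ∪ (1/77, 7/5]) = (1/77, 7/5)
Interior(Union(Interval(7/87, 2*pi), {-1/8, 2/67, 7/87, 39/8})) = Interval.open(7/87, 2*pi)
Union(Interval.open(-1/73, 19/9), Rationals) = Union(Interval(-1/73, 19/9), Rationals)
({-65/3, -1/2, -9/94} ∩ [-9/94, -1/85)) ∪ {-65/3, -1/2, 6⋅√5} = {-65/3, -1/2, -9/94, 6⋅√5}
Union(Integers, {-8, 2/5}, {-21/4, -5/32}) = Union({-21/4, -5/32, 2/5}, Integers)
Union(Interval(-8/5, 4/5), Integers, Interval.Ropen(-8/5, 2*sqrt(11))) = Union(Integers, Interval.Ropen(-8/5, 2*sqrt(11)))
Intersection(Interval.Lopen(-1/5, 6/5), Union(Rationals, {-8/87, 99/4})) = Intersection(Interval.Lopen(-1/5, 6/5), Rationals)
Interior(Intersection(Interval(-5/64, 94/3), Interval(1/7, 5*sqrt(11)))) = Interval.open(1/7, 5*sqrt(11))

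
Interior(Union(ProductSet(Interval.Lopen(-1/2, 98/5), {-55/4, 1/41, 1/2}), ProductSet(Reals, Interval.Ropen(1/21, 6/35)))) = ProductSet(Reals, Interval.open(1/21, 6/35))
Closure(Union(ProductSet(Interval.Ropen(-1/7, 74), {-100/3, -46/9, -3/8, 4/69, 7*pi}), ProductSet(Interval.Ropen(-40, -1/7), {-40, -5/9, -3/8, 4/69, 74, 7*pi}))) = Union(ProductSet(Interval(-40, -1/7), {-40, -5/9, -3/8, 4/69, 74, 7*pi}), ProductSet(Interval(-1/7, 74), {-100/3, -46/9, -3/8, 4/69, 7*pi}))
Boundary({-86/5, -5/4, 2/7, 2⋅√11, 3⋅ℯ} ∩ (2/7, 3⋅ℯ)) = {2⋅√11}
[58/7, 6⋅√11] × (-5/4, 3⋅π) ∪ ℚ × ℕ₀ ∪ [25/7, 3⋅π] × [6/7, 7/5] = (ℚ × ℕ₀) ∪ ([25/7, 3⋅π] × [6/7, 7/5]) ∪ ([58/7, 6⋅√11] × (-5/4, 3⋅π))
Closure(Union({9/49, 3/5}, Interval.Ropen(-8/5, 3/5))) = Interval(-8/5, 3/5)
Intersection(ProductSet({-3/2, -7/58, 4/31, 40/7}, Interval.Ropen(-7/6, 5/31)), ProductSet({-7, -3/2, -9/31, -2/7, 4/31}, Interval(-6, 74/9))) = ProductSet({-3/2, 4/31}, Interval.Ropen(-7/6, 5/31))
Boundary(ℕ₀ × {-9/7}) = ℕ₀ × {-9/7}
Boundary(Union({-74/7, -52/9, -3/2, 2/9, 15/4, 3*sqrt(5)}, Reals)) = EmptySet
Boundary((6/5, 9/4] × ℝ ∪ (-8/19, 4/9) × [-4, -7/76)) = ({-8/19, 4/9} × [-4, -7/76]) ∪ ({6/5, 9/4} × (-∞, ∞)) ∪ ([-8/19, 4/9] × {-4, -7/76})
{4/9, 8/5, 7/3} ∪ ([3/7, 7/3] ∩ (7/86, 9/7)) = [3/7, 9/7) ∪ {8/5, 7/3}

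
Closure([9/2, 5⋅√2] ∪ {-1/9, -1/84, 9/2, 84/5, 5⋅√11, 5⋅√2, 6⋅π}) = {-1/9, -1/84, 84/5, 5⋅√11, 6⋅π} ∪ [9/2, 5⋅√2]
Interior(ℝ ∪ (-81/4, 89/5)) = (-∞, ∞)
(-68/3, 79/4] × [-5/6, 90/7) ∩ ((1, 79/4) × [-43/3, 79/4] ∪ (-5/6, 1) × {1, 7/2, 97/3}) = ((-5/6, 1) × {1, 7/2}) ∪ ((1, 79/4) × [-5/6, 90/7))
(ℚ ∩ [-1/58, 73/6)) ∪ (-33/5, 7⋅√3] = (-33/5, 7⋅√3] ∪ (ℚ ∩ [-1/58, 73/6))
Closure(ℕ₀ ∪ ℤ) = ℤ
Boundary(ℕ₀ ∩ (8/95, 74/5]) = {1, 2, …, 14}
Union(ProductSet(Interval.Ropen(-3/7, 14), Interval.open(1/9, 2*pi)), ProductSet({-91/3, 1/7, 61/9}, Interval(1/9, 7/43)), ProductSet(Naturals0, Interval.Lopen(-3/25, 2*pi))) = Union(ProductSet({-91/3, 1/7, 61/9}, Interval(1/9, 7/43)), ProductSet(Interval.Ropen(-3/7, 14), Interval.open(1/9, 2*pi)), ProductSet(Naturals0, Interval.Lopen(-3/25, 2*pi)))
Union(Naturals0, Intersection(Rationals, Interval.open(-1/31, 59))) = Union(Intersection(Interval.open(-1/31, 59), Rationals), Naturals0)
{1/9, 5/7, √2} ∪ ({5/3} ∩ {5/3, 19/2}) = {1/9, 5/7, 5/3, √2}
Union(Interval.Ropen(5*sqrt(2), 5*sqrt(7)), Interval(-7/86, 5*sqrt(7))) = Interval(-7/86, 5*sqrt(7))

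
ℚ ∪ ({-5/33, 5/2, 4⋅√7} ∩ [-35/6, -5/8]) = ℚ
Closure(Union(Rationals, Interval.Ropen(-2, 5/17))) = Union(Interval(-oo, oo), Rationals)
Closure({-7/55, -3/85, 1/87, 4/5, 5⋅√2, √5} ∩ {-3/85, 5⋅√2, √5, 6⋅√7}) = {-3/85, 5⋅√2, √5}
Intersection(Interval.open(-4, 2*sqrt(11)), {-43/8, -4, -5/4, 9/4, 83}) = {-5/4, 9/4}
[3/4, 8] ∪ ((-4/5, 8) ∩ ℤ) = {0, 1, …, 7} ∪ [3/4, 8]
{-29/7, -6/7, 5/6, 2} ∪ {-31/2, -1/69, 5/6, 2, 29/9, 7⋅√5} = {-31/2, -29/7, -6/7, -1/69, 5/6, 2, 29/9, 7⋅√5}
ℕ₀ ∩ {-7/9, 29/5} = ∅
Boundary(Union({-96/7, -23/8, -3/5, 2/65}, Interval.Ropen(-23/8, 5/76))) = {-96/7, -23/8, 5/76}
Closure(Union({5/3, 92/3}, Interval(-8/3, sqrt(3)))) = Union({92/3}, Interval(-8/3, sqrt(3)))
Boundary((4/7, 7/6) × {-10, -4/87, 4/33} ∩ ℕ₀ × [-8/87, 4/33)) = {1} × {-4/87}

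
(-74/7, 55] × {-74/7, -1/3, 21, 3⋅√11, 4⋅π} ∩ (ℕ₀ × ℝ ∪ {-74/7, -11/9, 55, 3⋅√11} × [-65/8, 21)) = ({0, 1, …, 55} × {-74/7, -1/3, 21, 3⋅√11, 4⋅π}) ∪ ({-11/9, 55, 3⋅√11} × {-1/3, 3⋅√11, 4⋅π})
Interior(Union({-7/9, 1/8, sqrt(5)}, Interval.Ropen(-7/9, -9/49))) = Interval.open(-7/9, -9/49)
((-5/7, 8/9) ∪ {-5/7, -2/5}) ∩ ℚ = ℚ ∩ [-5/7, 8/9)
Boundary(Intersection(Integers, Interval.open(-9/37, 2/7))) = Range(0, 1, 1)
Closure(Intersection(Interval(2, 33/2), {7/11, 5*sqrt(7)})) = {5*sqrt(7)}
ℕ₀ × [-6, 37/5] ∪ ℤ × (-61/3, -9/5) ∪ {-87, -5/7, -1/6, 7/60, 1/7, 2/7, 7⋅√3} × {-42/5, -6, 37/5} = (ℤ × (-61/3, -9/5)) ∪ (ℕ₀ × [-6, 37/5]) ∪ ({-87, -5/7, -1/6, 7/60, 1/7, 2/7, 7⋅√3} × {-42/5, -6, 37/5})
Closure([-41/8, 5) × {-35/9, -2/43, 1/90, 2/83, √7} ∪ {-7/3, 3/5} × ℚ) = ({-7/3, 3/5} × ℝ) ∪ ([-41/8, 5] × {-35/9, -2/43, 1/90, 2/83, √7})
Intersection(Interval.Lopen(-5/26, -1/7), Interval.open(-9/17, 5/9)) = Interval.Lopen(-5/26, -1/7)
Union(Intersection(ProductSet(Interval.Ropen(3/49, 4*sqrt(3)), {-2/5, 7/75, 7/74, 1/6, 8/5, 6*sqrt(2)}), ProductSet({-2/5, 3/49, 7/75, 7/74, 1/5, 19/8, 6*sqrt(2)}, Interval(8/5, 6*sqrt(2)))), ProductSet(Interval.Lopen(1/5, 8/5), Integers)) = Union(ProductSet({3/49, 7/75, 7/74, 1/5, 19/8}, {8/5, 6*sqrt(2)}), ProductSet(Interval.Lopen(1/5, 8/5), Integers))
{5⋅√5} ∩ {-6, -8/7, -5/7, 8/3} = ∅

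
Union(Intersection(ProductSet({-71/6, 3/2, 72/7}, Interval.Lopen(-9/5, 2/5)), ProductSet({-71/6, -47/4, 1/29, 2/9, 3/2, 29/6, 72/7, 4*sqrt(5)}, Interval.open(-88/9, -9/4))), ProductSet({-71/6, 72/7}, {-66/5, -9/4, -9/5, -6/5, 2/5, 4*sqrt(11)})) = ProductSet({-71/6, 72/7}, {-66/5, -9/4, -9/5, -6/5, 2/5, 4*sqrt(11)})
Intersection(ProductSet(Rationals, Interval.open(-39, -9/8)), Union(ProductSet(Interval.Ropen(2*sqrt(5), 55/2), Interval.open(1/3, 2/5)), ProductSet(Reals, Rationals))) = ProductSet(Rationals, Intersection(Interval.open(-39, -9/8), Rationals))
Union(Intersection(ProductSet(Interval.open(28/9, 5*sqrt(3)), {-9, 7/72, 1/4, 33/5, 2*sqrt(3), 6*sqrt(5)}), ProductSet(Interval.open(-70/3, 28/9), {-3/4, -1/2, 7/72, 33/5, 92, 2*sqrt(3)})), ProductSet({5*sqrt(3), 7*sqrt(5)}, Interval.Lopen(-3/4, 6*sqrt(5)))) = ProductSet({5*sqrt(3), 7*sqrt(5)}, Interval.Lopen(-3/4, 6*sqrt(5)))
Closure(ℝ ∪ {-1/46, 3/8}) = ℝ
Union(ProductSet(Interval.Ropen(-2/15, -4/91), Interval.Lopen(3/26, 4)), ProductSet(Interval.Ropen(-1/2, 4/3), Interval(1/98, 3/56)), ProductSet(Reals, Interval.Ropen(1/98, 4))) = Union(ProductSet(Interval.Ropen(-2/15, -4/91), Interval.Lopen(3/26, 4)), ProductSet(Reals, Interval.Ropen(1/98, 4)))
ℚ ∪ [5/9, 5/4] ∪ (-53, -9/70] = ℚ ∪ [-53, -9/70] ∪ [5/9, 5/4]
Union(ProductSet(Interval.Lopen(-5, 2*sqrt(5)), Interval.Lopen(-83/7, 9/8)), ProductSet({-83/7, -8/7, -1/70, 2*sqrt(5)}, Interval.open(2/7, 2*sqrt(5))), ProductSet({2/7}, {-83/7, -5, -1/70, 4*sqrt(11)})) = Union(ProductSet({2/7}, {-83/7, -5, -1/70, 4*sqrt(11)}), ProductSet({-83/7, -8/7, -1/70, 2*sqrt(5)}, Interval.open(2/7, 2*sqrt(5))), ProductSet(Interval.Lopen(-5, 2*sqrt(5)), Interval.Lopen(-83/7, 9/8)))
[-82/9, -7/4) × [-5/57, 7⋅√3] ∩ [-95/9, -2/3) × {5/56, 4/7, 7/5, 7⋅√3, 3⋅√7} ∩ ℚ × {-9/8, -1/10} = ∅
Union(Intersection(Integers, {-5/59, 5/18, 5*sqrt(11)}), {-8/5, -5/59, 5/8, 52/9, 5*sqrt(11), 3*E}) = {-8/5, -5/59, 5/8, 52/9, 5*sqrt(11), 3*E}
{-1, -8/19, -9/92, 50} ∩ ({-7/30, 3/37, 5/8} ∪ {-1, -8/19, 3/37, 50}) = {-1, -8/19, 50}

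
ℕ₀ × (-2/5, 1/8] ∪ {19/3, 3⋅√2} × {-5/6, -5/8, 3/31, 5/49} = (ℕ₀ × (-2/5, 1/8]) ∪ ({19/3, 3⋅√2} × {-5/6, -5/8, 3/31, 5/49})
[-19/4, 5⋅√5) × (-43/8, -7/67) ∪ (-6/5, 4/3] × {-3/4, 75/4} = ((-6/5, 4/3] × {-3/4, 75/4}) ∪ ([-19/4, 5⋅√5) × (-43/8, -7/67))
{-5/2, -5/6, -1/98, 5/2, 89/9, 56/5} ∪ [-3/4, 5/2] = {-5/2, -5/6, 89/9, 56/5} ∪ [-3/4, 5/2]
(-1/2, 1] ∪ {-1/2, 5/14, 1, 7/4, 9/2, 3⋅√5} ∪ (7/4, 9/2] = [-1/2, 1] ∪ [7/4, 9/2] ∪ {3⋅√5}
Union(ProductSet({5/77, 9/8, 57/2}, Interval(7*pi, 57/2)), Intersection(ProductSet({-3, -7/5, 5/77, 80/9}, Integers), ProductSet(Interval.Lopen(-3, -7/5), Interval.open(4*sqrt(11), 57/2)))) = Union(ProductSet({-7/5}, Range(14, 29, 1)), ProductSet({5/77, 9/8, 57/2}, Interval(7*pi, 57/2)))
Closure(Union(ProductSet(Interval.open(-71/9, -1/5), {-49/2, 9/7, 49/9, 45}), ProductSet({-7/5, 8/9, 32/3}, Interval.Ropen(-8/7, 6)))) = Union(ProductSet({-7/5, 8/9, 32/3}, Interval(-8/7, 6)), ProductSet(Interval(-71/9, -1/5), {-49/2, 9/7, 49/9, 45}))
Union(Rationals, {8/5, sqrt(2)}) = Union({sqrt(2)}, Rationals)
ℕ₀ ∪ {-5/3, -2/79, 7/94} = {-5/3, -2/79, 7/94} ∪ ℕ₀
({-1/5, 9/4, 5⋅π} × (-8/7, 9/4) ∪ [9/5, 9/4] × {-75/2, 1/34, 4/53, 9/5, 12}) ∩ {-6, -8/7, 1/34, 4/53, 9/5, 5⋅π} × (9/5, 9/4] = {5⋅π} × (9/5, 9/4)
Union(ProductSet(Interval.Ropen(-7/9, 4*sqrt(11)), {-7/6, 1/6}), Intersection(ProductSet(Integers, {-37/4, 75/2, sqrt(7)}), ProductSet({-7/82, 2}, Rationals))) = Union(ProductSet({2}, {-37/4, 75/2}), ProductSet(Interval.Ropen(-7/9, 4*sqrt(11)), {-7/6, 1/6}))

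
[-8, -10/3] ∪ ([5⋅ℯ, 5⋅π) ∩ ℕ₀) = [-8, -10/3] ∪ {14, 15}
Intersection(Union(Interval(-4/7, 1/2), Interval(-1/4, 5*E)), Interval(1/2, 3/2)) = Interval(1/2, 3/2)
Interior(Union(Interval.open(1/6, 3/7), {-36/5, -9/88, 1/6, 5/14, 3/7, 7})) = Interval.open(1/6, 3/7)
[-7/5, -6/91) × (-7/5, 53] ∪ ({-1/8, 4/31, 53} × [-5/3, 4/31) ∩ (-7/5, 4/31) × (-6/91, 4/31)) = [-7/5, -6/91) × (-7/5, 53]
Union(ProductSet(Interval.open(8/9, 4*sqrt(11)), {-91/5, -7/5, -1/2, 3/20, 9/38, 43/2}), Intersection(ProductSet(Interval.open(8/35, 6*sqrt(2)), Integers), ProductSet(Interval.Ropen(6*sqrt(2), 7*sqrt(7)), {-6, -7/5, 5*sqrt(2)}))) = ProductSet(Interval.open(8/9, 4*sqrt(11)), {-91/5, -7/5, -1/2, 3/20, 9/38, 43/2})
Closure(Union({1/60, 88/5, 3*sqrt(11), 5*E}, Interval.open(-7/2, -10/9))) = Union({1/60, 88/5, 3*sqrt(11), 5*E}, Interval(-7/2, -10/9))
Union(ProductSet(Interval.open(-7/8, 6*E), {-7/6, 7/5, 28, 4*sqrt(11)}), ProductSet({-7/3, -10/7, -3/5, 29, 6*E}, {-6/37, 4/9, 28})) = Union(ProductSet({-7/3, -10/7, -3/5, 29, 6*E}, {-6/37, 4/9, 28}), ProductSet(Interval.open(-7/8, 6*E), {-7/6, 7/5, 28, 4*sqrt(11)}))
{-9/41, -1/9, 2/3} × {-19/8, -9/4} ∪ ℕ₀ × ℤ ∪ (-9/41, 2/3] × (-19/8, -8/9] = (ℕ₀ × ℤ) ∪ ({-9/41, -1/9, 2/3} × {-19/8, -9/4}) ∪ ((-9/41, 2/3] × (-19/8, -8/9])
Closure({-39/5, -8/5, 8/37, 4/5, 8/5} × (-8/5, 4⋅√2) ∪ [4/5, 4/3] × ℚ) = ([4/5, 4/3] × ℝ) ∪ ({-39/5, -8/5, 8/37, 4/5, 8/5} × [-8/5, 4⋅√2])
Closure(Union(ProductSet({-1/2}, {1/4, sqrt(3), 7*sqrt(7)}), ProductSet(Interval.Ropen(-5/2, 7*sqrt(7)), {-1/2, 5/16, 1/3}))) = Union(ProductSet({-1/2}, {1/4, sqrt(3), 7*sqrt(7)}), ProductSet(Interval(-5/2, 7*sqrt(7)), {-1/2, 5/16, 1/3}))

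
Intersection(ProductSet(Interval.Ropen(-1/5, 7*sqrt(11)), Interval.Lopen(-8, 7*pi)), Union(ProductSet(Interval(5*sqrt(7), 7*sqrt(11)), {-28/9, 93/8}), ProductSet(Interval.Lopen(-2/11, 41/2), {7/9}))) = Union(ProductSet(Interval.Lopen(-2/11, 41/2), {7/9}), ProductSet(Interval.Ropen(5*sqrt(7), 7*sqrt(11)), {-28/9, 93/8}))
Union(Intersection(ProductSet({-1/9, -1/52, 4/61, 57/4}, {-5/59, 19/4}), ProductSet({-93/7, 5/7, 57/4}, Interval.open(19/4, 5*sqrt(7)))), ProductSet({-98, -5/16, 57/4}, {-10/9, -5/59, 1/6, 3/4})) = ProductSet({-98, -5/16, 57/4}, {-10/9, -5/59, 1/6, 3/4})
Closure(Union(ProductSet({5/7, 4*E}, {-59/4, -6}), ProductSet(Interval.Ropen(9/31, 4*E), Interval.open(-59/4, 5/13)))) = Union(ProductSet({9/31, 4*E}, Interval(-59/4, 5/13)), ProductSet({5/7, 4*E}, {-59/4, -6}), ProductSet(Interval(9/31, 4*E), {-59/4, 5/13}), ProductSet(Interval.Ropen(9/31, 4*E), Interval.open(-59/4, 5/13)))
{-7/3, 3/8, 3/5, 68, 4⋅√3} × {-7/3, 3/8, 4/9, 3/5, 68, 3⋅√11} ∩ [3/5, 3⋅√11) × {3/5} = {3/5, 4⋅√3} × {3/5}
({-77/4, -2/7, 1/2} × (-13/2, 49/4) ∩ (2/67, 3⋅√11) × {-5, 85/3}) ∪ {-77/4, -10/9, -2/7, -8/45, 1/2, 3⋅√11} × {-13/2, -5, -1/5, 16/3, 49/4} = {-77/4, -10/9, -2/7, -8/45, 1/2, 3⋅√11} × {-13/2, -5, -1/5, 16/3, 49/4}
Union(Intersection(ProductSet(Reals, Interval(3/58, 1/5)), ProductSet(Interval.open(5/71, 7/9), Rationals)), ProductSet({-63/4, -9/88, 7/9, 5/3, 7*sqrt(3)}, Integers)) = Union(ProductSet({-63/4, -9/88, 7/9, 5/3, 7*sqrt(3)}, Integers), ProductSet(Interval.open(5/71, 7/9), Intersection(Interval(3/58, 1/5), Rationals)))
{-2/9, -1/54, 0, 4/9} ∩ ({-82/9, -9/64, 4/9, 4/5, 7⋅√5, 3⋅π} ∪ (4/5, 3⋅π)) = {4/9}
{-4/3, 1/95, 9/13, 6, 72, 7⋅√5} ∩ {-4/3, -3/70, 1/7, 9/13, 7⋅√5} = {-4/3, 9/13, 7⋅√5}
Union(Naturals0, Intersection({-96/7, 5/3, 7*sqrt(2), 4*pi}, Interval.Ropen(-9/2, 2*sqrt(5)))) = Union({5/3}, Naturals0)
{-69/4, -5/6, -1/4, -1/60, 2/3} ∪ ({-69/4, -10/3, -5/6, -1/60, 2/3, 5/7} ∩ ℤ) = {-69/4, -5/6, -1/4, -1/60, 2/3}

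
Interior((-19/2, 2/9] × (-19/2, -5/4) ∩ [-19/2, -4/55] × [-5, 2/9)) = (-19/2, -4/55) × (-5, -5/4)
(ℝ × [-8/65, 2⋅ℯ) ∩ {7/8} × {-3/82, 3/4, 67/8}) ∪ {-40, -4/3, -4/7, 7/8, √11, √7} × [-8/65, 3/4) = ({7/8} × {-3/82, 3/4}) ∪ ({-40, -4/3, -4/7, 7/8, √11, √7} × [-8/65, 3/4))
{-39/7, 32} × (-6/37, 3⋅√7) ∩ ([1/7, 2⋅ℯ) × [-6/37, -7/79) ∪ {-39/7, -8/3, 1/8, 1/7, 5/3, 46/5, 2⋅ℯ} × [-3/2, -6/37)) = ∅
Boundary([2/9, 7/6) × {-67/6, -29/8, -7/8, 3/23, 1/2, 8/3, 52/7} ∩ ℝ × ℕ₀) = ∅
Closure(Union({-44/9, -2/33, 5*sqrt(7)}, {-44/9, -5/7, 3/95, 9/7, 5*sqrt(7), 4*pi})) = {-44/9, -5/7, -2/33, 3/95, 9/7, 5*sqrt(7), 4*pi}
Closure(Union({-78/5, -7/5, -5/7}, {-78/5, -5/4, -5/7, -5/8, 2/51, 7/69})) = {-78/5, -7/5, -5/4, -5/7, -5/8, 2/51, 7/69}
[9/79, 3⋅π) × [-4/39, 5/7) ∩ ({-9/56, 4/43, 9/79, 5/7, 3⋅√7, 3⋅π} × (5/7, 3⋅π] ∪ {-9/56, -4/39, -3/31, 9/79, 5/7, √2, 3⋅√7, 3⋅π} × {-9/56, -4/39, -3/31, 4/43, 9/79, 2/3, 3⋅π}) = {9/79, 5/7, √2, 3⋅√7} × {-4/39, -3/31, 4/43, 9/79, 2/3}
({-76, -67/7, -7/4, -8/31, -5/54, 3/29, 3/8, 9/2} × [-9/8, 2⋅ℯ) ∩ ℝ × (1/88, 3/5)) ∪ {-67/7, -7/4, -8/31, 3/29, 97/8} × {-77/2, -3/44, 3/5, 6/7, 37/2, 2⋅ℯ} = ({-76, -67/7, -7/4, -8/31, -5/54, 3/29, 3/8, 9/2} × (1/88, 3/5)) ∪ ({-67/7, -7/4, -8/31, 3/29, 97/8} × {-77/2, -3/44, 3/5, 6/7, 37/2, 2⋅ℯ})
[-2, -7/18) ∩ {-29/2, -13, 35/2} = ∅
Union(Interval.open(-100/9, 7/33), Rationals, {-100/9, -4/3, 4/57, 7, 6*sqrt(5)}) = Union({6*sqrt(5)}, Interval(-100/9, 7/33), Rationals)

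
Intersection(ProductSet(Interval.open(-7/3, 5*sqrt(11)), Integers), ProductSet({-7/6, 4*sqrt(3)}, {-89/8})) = EmptySet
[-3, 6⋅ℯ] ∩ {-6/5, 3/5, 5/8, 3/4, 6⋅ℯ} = {-6/5, 3/5, 5/8, 3/4, 6⋅ℯ}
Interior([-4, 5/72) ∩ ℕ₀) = ∅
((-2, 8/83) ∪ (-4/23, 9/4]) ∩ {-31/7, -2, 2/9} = {2/9}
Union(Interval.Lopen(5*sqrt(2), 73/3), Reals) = Interval(-oo, oo)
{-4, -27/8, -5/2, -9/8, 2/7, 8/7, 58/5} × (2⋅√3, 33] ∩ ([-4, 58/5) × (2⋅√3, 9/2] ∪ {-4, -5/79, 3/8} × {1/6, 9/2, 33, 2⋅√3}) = ({-4} × {9/2, 33}) ∪ ({-4, -27/8, -5/2, -9/8, 2/7, 8/7} × (2⋅√3, 9/2])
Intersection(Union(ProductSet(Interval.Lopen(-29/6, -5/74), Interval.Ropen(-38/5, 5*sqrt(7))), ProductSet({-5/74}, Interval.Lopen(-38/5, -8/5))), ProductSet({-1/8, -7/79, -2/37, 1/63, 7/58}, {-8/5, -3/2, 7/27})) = ProductSet({-1/8, -7/79}, {-8/5, -3/2, 7/27})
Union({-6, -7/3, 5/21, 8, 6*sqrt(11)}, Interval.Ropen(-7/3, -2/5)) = Union({-6, 5/21, 8, 6*sqrt(11)}, Interval.Ropen(-7/3, -2/5))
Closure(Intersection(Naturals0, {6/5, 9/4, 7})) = {7}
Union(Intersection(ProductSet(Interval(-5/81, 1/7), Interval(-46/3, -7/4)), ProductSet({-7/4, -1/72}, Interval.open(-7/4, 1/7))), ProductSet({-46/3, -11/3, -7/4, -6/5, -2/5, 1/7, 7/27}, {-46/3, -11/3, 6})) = ProductSet({-46/3, -11/3, -7/4, -6/5, -2/5, 1/7, 7/27}, {-46/3, -11/3, 6})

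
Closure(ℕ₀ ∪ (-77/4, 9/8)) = [-77/4, 9/8] ∪ ℕ₀ ∪ (ℕ₀ \ (-77/4, 9/8))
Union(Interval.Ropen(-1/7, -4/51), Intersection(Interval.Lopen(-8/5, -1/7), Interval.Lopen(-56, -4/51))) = Interval.open(-8/5, -4/51)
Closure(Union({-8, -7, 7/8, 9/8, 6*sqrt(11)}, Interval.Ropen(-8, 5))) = Union({6*sqrt(11)}, Interval(-8, 5))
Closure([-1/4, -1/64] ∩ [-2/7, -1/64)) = [-1/4, -1/64]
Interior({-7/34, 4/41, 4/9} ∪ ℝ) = ℝ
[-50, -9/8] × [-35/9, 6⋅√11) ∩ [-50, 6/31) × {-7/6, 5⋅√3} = [-50, -9/8] × {-7/6, 5⋅√3}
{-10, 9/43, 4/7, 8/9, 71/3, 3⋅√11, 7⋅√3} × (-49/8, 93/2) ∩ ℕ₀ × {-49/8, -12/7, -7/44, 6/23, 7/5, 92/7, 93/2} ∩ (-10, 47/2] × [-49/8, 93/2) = ∅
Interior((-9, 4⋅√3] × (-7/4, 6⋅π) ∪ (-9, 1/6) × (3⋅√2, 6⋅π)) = (-9, 4⋅√3) × (-7/4, 6⋅π)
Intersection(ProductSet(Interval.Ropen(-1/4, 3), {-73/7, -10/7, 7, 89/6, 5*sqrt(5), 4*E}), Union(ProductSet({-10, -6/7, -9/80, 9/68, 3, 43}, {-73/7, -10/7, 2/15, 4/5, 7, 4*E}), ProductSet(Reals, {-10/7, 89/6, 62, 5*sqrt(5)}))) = Union(ProductSet({-9/80, 9/68}, {-73/7, -10/7, 7, 4*E}), ProductSet(Interval.Ropen(-1/4, 3), {-10/7, 89/6, 5*sqrt(5)}))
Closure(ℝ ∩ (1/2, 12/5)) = [1/2, 12/5]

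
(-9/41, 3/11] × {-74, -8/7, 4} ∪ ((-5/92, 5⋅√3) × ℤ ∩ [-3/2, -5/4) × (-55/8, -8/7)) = (-9/41, 3/11] × {-74, -8/7, 4}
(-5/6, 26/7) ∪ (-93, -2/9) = (-93, 26/7)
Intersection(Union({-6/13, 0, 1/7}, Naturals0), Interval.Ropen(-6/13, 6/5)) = Union({-6/13, 1/7}, Range(0, 2, 1))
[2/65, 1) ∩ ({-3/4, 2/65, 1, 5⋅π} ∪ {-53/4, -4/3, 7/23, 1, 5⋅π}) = {2/65, 7/23}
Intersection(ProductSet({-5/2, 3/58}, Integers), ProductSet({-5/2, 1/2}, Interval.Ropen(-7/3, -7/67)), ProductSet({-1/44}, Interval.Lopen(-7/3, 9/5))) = EmptySet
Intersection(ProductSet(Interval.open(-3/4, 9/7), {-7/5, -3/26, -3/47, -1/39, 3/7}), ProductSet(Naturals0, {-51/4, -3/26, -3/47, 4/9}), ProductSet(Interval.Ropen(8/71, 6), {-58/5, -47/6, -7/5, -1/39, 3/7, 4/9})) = EmptySet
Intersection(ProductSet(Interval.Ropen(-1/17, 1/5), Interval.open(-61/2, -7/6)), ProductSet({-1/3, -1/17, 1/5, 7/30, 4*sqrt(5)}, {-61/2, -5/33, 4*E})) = EmptySet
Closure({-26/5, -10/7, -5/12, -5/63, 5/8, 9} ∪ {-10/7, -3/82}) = {-26/5, -10/7, -5/12, -5/63, -3/82, 5/8, 9}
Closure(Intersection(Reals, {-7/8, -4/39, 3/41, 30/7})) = {-7/8, -4/39, 3/41, 30/7}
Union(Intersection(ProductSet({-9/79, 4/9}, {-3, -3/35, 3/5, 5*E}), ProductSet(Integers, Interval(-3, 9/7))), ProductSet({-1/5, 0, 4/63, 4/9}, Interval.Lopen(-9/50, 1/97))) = ProductSet({-1/5, 0, 4/63, 4/9}, Interval.Lopen(-9/50, 1/97))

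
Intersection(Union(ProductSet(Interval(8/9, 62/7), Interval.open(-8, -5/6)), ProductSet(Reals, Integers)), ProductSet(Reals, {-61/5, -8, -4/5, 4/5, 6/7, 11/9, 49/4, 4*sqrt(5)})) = ProductSet(Reals, {-8})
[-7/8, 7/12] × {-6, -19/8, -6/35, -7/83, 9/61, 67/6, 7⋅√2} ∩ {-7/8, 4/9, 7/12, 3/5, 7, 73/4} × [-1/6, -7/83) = ∅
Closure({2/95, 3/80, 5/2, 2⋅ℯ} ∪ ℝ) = ℝ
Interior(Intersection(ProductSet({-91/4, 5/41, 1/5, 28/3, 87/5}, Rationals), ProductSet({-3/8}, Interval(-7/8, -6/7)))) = EmptySet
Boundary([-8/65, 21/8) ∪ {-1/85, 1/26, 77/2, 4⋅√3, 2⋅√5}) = {-8/65, 21/8, 77/2, 4⋅√3, 2⋅√5}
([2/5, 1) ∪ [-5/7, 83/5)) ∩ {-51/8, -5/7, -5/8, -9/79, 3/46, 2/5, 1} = {-5/7, -5/8, -9/79, 3/46, 2/5, 1}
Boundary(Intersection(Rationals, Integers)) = Integers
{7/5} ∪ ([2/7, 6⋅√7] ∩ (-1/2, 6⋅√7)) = [2/7, 6⋅√7)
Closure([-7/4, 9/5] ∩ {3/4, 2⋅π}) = {3/4}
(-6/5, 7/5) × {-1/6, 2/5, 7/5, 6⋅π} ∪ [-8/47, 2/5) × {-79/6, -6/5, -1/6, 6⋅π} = ((-6/5, 7/5) × {-1/6, 2/5, 7/5, 6⋅π}) ∪ ([-8/47, 2/5) × {-79/6, -6/5, -1/6, 6⋅π})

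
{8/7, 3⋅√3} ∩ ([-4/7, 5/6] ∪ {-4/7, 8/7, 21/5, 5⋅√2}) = {8/7}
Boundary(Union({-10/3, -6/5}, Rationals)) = Reals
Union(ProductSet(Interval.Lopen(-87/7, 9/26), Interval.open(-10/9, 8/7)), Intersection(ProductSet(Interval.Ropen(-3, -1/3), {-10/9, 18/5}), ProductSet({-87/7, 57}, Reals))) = ProductSet(Interval.Lopen(-87/7, 9/26), Interval.open(-10/9, 8/7))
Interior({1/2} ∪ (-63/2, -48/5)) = (-63/2, -48/5)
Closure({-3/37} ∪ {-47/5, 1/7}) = {-47/5, -3/37, 1/7}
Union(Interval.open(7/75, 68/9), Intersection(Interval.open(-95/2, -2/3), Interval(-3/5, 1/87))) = Interval.open(7/75, 68/9)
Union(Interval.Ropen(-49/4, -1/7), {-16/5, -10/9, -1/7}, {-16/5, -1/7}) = Interval(-49/4, -1/7)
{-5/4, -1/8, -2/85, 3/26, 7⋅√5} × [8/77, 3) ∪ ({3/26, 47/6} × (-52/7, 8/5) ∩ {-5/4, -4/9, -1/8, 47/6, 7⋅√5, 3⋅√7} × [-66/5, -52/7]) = {-5/4, -1/8, -2/85, 3/26, 7⋅√5} × [8/77, 3)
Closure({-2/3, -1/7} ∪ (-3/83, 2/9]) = {-2/3, -1/7} ∪ [-3/83, 2/9]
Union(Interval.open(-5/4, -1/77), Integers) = Union(Integers, Interval.open(-5/4, -1/77))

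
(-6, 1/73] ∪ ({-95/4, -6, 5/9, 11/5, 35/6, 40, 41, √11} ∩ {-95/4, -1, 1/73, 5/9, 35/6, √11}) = {-95/4, 5/9, 35/6, √11} ∪ (-6, 1/73]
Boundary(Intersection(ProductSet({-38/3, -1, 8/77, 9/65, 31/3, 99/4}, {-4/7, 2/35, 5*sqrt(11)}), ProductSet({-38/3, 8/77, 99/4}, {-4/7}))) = ProductSet({-38/3, 8/77, 99/4}, {-4/7})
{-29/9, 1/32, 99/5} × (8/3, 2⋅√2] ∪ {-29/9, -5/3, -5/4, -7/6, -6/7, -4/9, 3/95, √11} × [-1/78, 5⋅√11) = ({-29/9, 1/32, 99/5} × (8/3, 2⋅√2]) ∪ ({-29/9, -5/3, -5/4, -7/6, -6/7, -4/9, 3/95, √11} × [-1/78, 5⋅√11))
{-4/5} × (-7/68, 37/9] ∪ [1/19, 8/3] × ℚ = ([1/19, 8/3] × ℚ) ∪ ({-4/5} × (-7/68, 37/9])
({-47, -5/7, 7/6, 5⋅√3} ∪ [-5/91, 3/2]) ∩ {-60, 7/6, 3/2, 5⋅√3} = {7/6, 3/2, 5⋅√3}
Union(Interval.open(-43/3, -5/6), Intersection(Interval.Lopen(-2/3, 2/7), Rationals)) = Union(Intersection(Interval.Lopen(-2/3, 2/7), Rationals), Interval.open(-43/3, -5/6))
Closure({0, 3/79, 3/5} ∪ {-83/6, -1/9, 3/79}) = {-83/6, -1/9, 0, 3/79, 3/5}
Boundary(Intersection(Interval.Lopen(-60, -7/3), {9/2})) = EmptySet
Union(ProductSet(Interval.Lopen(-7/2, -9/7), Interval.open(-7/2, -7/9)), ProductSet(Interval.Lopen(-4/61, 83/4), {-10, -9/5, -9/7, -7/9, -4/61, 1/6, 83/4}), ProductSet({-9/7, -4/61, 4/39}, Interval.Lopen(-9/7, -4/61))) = Union(ProductSet({-9/7, -4/61, 4/39}, Interval.Lopen(-9/7, -4/61)), ProductSet(Interval.Lopen(-7/2, -9/7), Interval.open(-7/2, -7/9)), ProductSet(Interval.Lopen(-4/61, 83/4), {-10, -9/5, -9/7, -7/9, -4/61, 1/6, 83/4}))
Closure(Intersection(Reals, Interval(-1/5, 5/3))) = Interval(-1/5, 5/3)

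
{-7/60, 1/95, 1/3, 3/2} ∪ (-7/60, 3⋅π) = [-7/60, 3⋅π)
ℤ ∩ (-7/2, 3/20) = {-3, -2, -1, 0}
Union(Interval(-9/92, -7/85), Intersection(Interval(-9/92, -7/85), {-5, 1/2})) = Interval(-9/92, -7/85)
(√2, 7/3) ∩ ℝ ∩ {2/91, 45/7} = ∅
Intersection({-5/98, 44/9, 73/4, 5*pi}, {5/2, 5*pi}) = {5*pi}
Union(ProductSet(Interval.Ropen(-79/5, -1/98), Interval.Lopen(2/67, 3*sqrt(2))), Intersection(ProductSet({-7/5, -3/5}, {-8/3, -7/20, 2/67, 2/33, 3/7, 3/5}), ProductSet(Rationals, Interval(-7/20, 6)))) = Union(ProductSet({-7/5, -3/5}, {-7/20, 2/67, 2/33, 3/7, 3/5}), ProductSet(Interval.Ropen(-79/5, -1/98), Interval.Lopen(2/67, 3*sqrt(2))))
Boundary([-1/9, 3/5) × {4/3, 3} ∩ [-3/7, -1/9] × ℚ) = {-1/9} × {4/3, 3}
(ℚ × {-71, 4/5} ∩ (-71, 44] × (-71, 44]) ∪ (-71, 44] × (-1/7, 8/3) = (-71, 44] × (-1/7, 8/3)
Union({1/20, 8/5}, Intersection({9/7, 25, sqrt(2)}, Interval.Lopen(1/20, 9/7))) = {1/20, 9/7, 8/5}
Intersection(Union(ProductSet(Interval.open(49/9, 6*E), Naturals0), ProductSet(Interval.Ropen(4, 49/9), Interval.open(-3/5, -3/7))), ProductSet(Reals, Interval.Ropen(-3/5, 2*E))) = Union(ProductSet(Interval.Ropen(4, 49/9), Interval.open(-3/5, -3/7)), ProductSet(Interval.open(49/9, 6*E), Range(0, 6, 1)))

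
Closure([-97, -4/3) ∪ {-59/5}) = [-97, -4/3]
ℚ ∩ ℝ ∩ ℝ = ℚ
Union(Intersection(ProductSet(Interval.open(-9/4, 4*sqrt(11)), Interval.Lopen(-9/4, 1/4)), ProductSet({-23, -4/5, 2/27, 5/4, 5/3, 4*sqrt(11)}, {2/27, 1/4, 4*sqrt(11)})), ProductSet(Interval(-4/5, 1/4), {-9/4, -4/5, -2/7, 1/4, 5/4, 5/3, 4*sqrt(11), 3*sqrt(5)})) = Union(ProductSet({-4/5, 2/27, 5/4, 5/3}, {2/27, 1/4}), ProductSet(Interval(-4/5, 1/4), {-9/4, -4/5, -2/7, 1/4, 5/4, 5/3, 4*sqrt(11), 3*sqrt(5)}))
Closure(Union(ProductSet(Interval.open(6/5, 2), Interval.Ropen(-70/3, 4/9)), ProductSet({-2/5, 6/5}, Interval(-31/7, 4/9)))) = Union(ProductSet({-2/5, 6/5}, Interval(-31/7, 4/9)), ProductSet({6/5, 2}, Interval(-70/3, 4/9)), ProductSet(Interval(6/5, 2), {-70/3, 4/9}), ProductSet(Interval.open(6/5, 2), Interval.Ropen(-70/3, 4/9)))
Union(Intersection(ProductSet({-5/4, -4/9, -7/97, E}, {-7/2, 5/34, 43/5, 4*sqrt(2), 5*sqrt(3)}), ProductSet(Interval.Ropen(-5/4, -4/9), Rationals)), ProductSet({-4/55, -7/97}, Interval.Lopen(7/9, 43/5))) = Union(ProductSet({-5/4}, {-7/2, 5/34, 43/5}), ProductSet({-4/55, -7/97}, Interval.Lopen(7/9, 43/5)))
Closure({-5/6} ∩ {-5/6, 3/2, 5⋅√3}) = {-5/6}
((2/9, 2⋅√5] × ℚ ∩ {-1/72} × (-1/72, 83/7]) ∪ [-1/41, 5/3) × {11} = [-1/41, 5/3) × {11}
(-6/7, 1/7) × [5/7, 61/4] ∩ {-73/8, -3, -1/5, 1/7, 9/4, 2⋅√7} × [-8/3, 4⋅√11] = {-1/5} × [5/7, 4⋅√11]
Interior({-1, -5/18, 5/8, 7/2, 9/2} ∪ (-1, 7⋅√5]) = (-1, 7⋅√5)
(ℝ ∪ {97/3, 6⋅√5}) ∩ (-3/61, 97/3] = (-3/61, 97/3]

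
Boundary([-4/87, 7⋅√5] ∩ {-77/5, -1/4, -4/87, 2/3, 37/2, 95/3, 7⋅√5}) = {-4/87, 2/3, 7⋅√5}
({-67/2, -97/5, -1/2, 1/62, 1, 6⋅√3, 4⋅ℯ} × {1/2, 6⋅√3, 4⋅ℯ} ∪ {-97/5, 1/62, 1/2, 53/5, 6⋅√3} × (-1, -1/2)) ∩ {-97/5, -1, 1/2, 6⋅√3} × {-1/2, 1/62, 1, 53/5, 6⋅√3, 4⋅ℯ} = {-97/5, 6⋅√3} × {6⋅√3, 4⋅ℯ}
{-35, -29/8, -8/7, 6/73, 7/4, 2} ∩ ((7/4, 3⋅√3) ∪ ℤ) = {-35, 2}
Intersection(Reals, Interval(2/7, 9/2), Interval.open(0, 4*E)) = Interval(2/7, 9/2)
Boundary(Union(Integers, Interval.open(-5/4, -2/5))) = Union(Complement(Integers, Interval.open(-5/4, -2/5)), {-5/4, -2/5})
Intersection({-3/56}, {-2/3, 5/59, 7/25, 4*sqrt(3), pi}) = EmptySet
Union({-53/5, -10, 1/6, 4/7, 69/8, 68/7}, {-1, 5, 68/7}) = {-53/5, -10, -1, 1/6, 4/7, 5, 69/8, 68/7}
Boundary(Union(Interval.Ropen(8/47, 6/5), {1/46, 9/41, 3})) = {1/46, 8/47, 6/5, 3}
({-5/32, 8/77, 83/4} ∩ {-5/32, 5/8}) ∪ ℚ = ℚ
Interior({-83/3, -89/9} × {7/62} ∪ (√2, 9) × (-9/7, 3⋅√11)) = (√2, 9) × (-9/7, 3⋅√11)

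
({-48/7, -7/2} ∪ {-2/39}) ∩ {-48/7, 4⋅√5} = {-48/7}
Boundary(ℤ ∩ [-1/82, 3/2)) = {0, 1}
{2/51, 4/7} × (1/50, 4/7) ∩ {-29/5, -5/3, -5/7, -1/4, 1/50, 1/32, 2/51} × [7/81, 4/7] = {2/51} × [7/81, 4/7)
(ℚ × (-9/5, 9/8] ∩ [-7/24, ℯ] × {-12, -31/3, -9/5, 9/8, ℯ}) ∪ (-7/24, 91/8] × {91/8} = ((-7/24, 91/8] × {91/8}) ∪ ((ℚ ∩ [-7/24, ℯ]) × {9/8})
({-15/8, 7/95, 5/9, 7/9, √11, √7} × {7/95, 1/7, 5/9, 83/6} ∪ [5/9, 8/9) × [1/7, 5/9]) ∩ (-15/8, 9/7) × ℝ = ({7/95, 5/9, 7/9} × {7/95, 1/7, 5/9, 83/6}) ∪ ([5/9, 8/9) × [1/7, 5/9])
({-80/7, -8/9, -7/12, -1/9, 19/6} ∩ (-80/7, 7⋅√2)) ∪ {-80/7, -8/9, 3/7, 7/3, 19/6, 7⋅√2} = {-80/7, -8/9, -7/12, -1/9, 3/7, 7/3, 19/6, 7⋅√2}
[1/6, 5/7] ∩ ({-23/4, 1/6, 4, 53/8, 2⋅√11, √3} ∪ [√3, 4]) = {1/6}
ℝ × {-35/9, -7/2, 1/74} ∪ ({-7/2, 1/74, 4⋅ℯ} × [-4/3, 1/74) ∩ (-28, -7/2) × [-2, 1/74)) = ℝ × {-35/9, -7/2, 1/74}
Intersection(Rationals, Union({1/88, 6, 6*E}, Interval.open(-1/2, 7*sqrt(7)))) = Intersection(Interval.open(-1/2, 7*sqrt(7)), Rationals)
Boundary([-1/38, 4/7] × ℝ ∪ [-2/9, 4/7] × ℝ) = {-2/9, 4/7} × ℝ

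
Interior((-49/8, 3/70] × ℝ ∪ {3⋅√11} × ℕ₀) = (-49/8, 3/70) × (ℝ ∪ (ℝ \ ℕ₀))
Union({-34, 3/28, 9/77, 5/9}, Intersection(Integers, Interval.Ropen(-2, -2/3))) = Union({-34, 3/28, 9/77, 5/9}, Range(-2, 0, 1))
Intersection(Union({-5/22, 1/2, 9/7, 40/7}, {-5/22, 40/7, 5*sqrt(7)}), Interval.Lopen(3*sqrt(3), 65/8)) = {40/7}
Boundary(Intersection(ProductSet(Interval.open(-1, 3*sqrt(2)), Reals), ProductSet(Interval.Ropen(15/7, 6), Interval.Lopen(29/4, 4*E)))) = Union(ProductSet({15/7, 3*sqrt(2)}, Interval(29/4, 4*E)), ProductSet(Interval(15/7, 3*sqrt(2)), {29/4, 4*E}))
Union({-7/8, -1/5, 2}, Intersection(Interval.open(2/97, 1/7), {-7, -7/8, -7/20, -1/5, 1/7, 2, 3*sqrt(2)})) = {-7/8, -1/5, 2}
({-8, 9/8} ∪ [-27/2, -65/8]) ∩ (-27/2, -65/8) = (-27/2, -65/8)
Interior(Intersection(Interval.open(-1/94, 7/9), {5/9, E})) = EmptySet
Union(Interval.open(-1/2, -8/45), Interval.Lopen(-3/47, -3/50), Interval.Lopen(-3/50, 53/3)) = Union(Interval.open(-1/2, -8/45), Interval.Lopen(-3/47, 53/3))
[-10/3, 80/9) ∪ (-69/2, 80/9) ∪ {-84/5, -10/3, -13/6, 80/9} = (-69/2, 80/9]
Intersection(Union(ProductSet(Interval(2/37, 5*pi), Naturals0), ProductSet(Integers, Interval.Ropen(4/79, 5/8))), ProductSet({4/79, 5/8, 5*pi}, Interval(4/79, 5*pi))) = ProductSet({5/8, 5*pi}, Range(1, 16, 1))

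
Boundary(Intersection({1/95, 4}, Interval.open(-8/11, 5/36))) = {1/95}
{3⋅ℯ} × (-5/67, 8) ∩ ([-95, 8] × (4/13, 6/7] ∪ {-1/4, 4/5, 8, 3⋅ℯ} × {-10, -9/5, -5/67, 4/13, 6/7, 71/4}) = {3⋅ℯ} × {4/13, 6/7}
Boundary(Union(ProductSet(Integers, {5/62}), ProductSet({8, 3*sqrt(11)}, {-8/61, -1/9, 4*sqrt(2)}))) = Union(ProductSet({8, 3*sqrt(11)}, {-8/61, -1/9, 4*sqrt(2)}), ProductSet(Integers, {5/62}))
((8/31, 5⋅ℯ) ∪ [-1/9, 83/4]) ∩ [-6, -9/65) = ∅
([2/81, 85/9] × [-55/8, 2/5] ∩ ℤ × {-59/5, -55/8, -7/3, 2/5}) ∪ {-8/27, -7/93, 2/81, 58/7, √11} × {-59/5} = ({1, 2, …, 9} × {-55/8, -7/3, 2/5}) ∪ ({-8/27, -7/93, 2/81, 58/7, √11} × {-59/5})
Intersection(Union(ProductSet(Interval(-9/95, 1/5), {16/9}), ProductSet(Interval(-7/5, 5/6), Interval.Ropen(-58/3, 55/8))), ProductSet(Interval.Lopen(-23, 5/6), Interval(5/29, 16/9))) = ProductSet(Interval(-7/5, 5/6), Interval(5/29, 16/9))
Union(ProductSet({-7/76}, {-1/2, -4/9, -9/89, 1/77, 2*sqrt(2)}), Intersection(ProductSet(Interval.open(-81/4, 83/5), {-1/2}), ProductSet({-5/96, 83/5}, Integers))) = ProductSet({-7/76}, {-1/2, -4/9, -9/89, 1/77, 2*sqrt(2)})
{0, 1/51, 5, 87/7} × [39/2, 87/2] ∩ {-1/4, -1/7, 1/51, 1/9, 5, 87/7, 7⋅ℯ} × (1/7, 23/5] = ∅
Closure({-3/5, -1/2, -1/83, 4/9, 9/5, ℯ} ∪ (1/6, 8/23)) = {-3/5, -1/2, -1/83, 4/9, 9/5, ℯ} ∪ [1/6, 8/23]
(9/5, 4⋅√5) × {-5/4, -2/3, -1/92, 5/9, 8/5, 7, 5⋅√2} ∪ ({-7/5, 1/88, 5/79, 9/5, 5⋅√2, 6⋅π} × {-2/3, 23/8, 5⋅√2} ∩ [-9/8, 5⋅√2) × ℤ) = (9/5, 4⋅√5) × {-5/4, -2/3, -1/92, 5/9, 8/5, 7, 5⋅√2}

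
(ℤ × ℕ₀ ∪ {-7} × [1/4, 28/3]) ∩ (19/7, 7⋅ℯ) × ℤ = {3, 4, …, 19} × ℕ₀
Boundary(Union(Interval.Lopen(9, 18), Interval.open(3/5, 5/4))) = {3/5, 5/4, 9, 18}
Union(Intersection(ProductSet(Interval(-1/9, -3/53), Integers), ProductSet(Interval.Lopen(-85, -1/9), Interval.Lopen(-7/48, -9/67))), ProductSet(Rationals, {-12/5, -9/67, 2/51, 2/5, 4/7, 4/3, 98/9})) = ProductSet(Rationals, {-12/5, -9/67, 2/51, 2/5, 4/7, 4/3, 98/9})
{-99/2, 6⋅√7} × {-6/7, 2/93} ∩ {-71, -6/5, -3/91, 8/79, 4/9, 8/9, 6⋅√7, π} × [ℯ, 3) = ∅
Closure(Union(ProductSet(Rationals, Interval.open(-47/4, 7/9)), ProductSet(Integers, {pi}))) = Union(ProductSet(Integers, {pi}), ProductSet(Reals, Interval(-47/4, 7/9)))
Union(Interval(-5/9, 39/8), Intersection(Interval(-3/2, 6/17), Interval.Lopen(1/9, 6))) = Interval(-5/9, 39/8)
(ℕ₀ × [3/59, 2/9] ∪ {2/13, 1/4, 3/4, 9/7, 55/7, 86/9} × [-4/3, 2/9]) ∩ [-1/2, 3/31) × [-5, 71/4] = {0} × [3/59, 2/9]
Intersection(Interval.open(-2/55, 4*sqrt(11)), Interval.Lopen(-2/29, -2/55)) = EmptySet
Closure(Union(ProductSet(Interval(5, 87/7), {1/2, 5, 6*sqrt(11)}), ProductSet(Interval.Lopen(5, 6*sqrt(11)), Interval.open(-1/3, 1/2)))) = Union(ProductSet({5, 6*sqrt(11)}, Interval(-1/3, 1/2)), ProductSet(Interval(5, 87/7), {1/2, 5, 6*sqrt(11)}), ProductSet(Interval(5, 6*sqrt(11)), {-1/3, 1/2}), ProductSet(Interval.Lopen(5, 6*sqrt(11)), Interval.open(-1/3, 1/2)))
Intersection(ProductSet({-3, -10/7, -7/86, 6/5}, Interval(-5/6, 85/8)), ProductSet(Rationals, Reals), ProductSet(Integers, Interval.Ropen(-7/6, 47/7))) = ProductSet({-3}, Interval.Ropen(-5/6, 47/7))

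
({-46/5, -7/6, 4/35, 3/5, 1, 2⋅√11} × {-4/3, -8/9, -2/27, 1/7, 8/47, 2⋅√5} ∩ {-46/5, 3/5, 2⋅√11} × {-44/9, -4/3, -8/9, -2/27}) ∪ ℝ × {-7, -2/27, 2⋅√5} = (ℝ × {-7, -2/27, 2⋅√5}) ∪ ({-46/5, 3/5, 2⋅√11} × {-4/3, -8/9, -2/27})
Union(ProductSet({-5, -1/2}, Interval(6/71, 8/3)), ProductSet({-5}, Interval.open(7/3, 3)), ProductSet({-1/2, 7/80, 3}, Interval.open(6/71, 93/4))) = Union(ProductSet({-5}, Interval.open(7/3, 3)), ProductSet({-5, -1/2}, Interval(6/71, 8/3)), ProductSet({-1/2, 7/80, 3}, Interval.open(6/71, 93/4)))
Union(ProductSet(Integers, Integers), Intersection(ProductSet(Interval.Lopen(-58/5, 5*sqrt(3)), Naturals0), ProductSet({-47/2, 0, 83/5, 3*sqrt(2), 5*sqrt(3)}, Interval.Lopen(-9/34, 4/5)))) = Union(ProductSet({0, 3*sqrt(2), 5*sqrt(3)}, Range(0, 1, 1)), ProductSet(Integers, Integers))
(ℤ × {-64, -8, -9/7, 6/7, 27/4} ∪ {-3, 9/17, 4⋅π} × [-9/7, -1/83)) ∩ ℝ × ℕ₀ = ∅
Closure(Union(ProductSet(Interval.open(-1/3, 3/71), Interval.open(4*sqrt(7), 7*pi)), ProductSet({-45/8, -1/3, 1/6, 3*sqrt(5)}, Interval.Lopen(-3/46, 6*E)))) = Union(ProductSet({-1/3, 3/71}, Interval(4*sqrt(7), 7*pi)), ProductSet({-45/8, -1/3, 1/6, 3*sqrt(5)}, Interval(-3/46, 6*E)), ProductSet(Interval(-1/3, 3/71), {4*sqrt(7), 7*pi}), ProductSet(Interval.open(-1/3, 3/71), Interval.open(4*sqrt(7), 7*pi)))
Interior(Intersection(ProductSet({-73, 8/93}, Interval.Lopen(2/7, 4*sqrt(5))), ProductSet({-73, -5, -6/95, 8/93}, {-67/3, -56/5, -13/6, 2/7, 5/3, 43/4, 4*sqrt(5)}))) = EmptySet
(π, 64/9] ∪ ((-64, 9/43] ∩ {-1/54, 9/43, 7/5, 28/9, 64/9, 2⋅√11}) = {-1/54, 9/43} ∪ (π, 64/9]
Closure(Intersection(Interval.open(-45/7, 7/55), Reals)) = Interval(-45/7, 7/55)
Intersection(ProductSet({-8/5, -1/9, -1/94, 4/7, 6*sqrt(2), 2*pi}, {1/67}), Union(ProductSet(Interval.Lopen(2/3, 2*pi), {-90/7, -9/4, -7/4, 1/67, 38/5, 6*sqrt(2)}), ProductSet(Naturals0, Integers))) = ProductSet({2*pi}, {1/67})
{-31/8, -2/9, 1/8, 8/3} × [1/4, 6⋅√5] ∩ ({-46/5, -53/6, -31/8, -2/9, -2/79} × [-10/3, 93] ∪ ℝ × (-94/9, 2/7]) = ({-31/8, -2/9, 1/8, 8/3} × [1/4, 2/7]) ∪ ({-31/8, -2/9} × [1/4, 6⋅√5])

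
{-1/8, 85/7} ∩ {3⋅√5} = ∅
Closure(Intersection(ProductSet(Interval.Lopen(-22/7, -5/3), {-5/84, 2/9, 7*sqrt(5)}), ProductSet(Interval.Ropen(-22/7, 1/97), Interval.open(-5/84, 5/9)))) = ProductSet(Interval(-22/7, -5/3), {2/9})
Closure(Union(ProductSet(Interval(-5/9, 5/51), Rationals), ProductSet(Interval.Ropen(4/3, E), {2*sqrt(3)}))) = Union(ProductSet(Interval(-5/9, 5/51), Reals), ProductSet(Interval(4/3, E), {2*sqrt(3)}))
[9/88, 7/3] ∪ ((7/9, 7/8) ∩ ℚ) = [9/88, 7/3] ∪ (ℚ ∩ (7/9, 7/8))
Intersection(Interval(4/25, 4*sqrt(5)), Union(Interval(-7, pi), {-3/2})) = Interval(4/25, pi)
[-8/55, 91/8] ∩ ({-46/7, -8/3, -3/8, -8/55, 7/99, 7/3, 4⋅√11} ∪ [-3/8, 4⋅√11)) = [-8/55, 91/8]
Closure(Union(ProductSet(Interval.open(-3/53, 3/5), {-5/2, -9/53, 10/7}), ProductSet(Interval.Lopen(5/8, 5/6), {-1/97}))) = Union(ProductSet(Interval(-3/53, 3/5), {-5/2, -9/53, 10/7}), ProductSet(Interval(5/8, 5/6), {-1/97}))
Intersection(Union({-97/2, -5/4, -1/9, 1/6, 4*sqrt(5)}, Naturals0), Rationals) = Union({-97/2, -5/4, -1/9, 1/6}, Naturals0)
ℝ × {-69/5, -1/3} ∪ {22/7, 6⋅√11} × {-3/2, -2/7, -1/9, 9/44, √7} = (ℝ × {-69/5, -1/3}) ∪ ({22/7, 6⋅√11} × {-3/2, -2/7, -1/9, 9/44, √7})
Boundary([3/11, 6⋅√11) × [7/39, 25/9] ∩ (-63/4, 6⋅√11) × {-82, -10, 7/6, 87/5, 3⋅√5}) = [3/11, 6⋅√11] × {7/6}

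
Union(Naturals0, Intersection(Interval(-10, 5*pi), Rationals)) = Union(Intersection(Interval(-10, 5*pi), Rationals), Naturals0)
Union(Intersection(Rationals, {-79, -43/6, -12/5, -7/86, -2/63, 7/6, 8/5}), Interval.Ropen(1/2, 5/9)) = Union({-79, -43/6, -12/5, -7/86, -2/63, 7/6, 8/5}, Interval.Ropen(1/2, 5/9))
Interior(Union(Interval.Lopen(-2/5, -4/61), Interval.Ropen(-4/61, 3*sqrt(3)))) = Interval.open(-2/5, 3*sqrt(3))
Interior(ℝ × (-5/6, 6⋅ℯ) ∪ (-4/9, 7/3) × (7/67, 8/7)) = ℝ × (-5/6, 6⋅ℯ)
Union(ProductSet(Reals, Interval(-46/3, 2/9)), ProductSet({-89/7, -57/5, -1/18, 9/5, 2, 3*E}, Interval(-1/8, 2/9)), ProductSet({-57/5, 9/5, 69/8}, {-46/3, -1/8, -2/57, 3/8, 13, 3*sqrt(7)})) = Union(ProductSet({-57/5, 9/5, 69/8}, {-46/3, -1/8, -2/57, 3/8, 13, 3*sqrt(7)}), ProductSet(Reals, Interval(-46/3, 2/9)))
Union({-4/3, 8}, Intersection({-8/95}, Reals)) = {-4/3, -8/95, 8}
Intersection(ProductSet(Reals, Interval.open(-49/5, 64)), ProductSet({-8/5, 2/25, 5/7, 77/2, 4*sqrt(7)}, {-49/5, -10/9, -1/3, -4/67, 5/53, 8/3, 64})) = ProductSet({-8/5, 2/25, 5/7, 77/2, 4*sqrt(7)}, {-10/9, -1/3, -4/67, 5/53, 8/3})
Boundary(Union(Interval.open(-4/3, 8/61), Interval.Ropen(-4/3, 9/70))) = {-4/3, 8/61}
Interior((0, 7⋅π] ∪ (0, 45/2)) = (0, 45/2)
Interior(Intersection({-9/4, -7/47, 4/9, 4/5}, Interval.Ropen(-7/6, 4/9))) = EmptySet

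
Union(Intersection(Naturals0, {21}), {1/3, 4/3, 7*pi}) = {1/3, 4/3, 21, 7*pi}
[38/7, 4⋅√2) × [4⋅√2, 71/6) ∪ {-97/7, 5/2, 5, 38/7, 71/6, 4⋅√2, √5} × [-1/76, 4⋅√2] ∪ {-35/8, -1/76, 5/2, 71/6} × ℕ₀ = ({-35/8, -1/76, 5/2, 71/6} × ℕ₀) ∪ ([38/7, 4⋅√2) × [4⋅√2, 71/6)) ∪ ({-97/7, 5/2, 5, 38/7, 71/6, 4⋅√2, √5} × [-1/76, 4⋅√2])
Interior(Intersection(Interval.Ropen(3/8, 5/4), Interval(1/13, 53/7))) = Interval.open(3/8, 5/4)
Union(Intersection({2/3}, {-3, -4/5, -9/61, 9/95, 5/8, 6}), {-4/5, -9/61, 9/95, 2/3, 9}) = {-4/5, -9/61, 9/95, 2/3, 9}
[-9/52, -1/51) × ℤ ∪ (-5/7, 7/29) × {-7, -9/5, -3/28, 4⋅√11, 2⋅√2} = ([-9/52, -1/51) × ℤ) ∪ ((-5/7, 7/29) × {-7, -9/5, -3/28, 4⋅√11, 2⋅√2})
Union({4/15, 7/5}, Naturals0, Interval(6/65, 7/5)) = Union(Interval(6/65, 7/5), Naturals0)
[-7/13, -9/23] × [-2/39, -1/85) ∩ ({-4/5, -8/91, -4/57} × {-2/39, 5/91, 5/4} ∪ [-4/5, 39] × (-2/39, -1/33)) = [-7/13, -9/23] × (-2/39, -1/33)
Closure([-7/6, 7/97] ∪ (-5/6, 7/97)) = [-7/6, 7/97]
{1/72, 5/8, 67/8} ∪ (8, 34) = {1/72, 5/8} ∪ (8, 34)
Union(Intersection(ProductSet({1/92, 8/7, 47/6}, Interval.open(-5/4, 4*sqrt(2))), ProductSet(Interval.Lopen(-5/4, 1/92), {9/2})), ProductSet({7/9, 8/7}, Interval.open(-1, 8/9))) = Union(ProductSet({1/92}, {9/2}), ProductSet({7/9, 8/7}, Interval.open(-1, 8/9)))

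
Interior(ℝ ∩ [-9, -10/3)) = (-9, -10/3)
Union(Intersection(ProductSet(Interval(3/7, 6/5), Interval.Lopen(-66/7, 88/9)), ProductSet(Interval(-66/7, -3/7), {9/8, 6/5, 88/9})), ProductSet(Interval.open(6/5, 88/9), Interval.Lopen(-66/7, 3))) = ProductSet(Interval.open(6/5, 88/9), Interval.Lopen(-66/7, 3))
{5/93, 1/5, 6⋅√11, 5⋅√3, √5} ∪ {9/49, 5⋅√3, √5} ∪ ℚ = ℚ ∪ {6⋅√11, 5⋅√3, √5}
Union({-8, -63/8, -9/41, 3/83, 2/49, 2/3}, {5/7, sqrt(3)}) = {-8, -63/8, -9/41, 3/83, 2/49, 2/3, 5/7, sqrt(3)}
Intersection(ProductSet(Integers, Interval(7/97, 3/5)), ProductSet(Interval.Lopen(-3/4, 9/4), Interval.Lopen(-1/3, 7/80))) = ProductSet(Range(0, 3, 1), Interval(7/97, 7/80))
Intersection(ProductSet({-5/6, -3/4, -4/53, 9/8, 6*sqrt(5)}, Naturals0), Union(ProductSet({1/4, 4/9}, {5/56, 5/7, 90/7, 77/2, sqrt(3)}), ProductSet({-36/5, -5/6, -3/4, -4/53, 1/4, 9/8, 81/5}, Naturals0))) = ProductSet({-5/6, -3/4, -4/53, 9/8}, Naturals0)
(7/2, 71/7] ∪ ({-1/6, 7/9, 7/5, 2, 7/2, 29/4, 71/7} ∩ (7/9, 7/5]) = {7/5} ∪ (7/2, 71/7]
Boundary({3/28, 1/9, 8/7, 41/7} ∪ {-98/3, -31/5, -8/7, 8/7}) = {-98/3, -31/5, -8/7, 3/28, 1/9, 8/7, 41/7}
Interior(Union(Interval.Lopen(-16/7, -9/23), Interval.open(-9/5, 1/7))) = Interval.open(-16/7, 1/7)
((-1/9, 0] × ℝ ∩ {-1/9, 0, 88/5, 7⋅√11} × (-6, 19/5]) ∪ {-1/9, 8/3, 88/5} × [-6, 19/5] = ({0} × (-6, 19/5]) ∪ ({-1/9, 8/3, 88/5} × [-6, 19/5])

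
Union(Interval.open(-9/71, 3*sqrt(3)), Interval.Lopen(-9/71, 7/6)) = Interval.open(-9/71, 3*sqrt(3))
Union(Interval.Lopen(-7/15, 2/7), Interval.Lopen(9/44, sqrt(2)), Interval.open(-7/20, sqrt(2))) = Interval.Lopen(-7/15, sqrt(2))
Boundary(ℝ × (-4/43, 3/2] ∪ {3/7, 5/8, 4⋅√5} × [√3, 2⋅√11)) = (ℝ × {-4/43, 3/2}) ∪ ({3/7, 5/8, 4⋅√5} × [√3, 2⋅√11])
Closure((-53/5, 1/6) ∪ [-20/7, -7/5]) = [-53/5, 1/6]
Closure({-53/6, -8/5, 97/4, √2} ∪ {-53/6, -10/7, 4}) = {-53/6, -8/5, -10/7, 4, 97/4, √2}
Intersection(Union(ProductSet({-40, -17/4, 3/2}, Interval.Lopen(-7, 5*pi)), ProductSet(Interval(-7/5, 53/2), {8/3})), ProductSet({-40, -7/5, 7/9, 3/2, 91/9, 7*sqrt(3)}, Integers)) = ProductSet({-40, 3/2}, Range(-6, 16, 1))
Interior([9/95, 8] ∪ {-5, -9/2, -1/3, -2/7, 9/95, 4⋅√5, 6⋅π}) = (9/95, 8)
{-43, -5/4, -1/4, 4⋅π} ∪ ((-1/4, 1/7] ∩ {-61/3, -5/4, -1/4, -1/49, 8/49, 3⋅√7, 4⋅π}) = {-43, -5/4, -1/4, -1/49, 4⋅π}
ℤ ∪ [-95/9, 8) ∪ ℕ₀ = ℤ ∪ [-95/9, 8]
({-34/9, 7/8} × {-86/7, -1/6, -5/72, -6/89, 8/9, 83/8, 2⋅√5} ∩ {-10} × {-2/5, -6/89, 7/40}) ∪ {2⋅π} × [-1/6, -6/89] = {2⋅π} × [-1/6, -6/89]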